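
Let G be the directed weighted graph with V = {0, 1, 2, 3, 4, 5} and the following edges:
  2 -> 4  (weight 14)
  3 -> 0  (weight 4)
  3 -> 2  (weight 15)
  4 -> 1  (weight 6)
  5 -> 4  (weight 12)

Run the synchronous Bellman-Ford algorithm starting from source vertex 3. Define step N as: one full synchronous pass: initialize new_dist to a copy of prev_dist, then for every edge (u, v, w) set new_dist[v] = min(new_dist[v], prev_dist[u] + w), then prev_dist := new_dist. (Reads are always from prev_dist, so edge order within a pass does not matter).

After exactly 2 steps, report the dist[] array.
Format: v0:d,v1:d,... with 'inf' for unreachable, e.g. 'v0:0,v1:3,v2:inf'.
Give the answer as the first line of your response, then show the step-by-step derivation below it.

v0:4,v1:inf,v2:15,v3:0,v4:29,v5:inf

step 1: dist = v0:4,v1:inf,v2:15,v3:0,v4:inf,v5:inf
step 2: dist = v0:4,v1:inf,v2:15,v3:0,v4:29,v5:inf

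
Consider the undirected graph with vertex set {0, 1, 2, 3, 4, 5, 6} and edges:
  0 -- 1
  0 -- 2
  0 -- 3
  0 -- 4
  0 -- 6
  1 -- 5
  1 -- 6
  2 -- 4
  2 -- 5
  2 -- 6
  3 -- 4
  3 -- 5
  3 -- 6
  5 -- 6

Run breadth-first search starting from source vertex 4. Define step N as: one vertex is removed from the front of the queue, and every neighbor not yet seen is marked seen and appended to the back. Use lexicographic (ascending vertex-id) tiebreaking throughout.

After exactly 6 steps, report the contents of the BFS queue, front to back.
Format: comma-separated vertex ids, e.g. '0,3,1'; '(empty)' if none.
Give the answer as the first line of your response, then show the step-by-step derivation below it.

5

step 1: dequeue 4; queue=[0,2,3]; order=4
step 2: dequeue 0; queue=[2,3,1,6]; order=4,0
step 3: dequeue 2; queue=[3,1,6,5]; order=4,0,2
step 4: dequeue 3; queue=[1,6,5]; order=4,0,2,3
step 5: dequeue 1; queue=[6,5]; order=4,0,2,3,1
step 6: dequeue 6; queue=[5]; order=4,0,2,3,1,6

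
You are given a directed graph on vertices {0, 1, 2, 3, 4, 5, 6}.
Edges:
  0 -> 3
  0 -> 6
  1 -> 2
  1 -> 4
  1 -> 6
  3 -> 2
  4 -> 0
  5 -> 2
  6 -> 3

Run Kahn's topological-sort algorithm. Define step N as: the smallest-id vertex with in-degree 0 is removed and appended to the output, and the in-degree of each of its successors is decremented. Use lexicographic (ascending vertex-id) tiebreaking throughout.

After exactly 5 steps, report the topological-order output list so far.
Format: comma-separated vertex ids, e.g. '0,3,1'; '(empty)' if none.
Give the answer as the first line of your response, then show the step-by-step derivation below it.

1,4,0,5,6

step 1: output 1; order=[1]; indeg=(1,0,2,2,0,0,1)
step 2: output 4; order=[1,4]; indeg=(0,0,2,2,0,0,1)
step 3: output 0; order=[1,4,0]; indeg=(0,0,2,1,0,0,0)
step 4: output 5; order=[1,4,0,5]; indeg=(0,0,1,1,0,0,0)
step 5: output 6; order=[1,4,0,5,6]; indeg=(0,0,1,0,0,0,0)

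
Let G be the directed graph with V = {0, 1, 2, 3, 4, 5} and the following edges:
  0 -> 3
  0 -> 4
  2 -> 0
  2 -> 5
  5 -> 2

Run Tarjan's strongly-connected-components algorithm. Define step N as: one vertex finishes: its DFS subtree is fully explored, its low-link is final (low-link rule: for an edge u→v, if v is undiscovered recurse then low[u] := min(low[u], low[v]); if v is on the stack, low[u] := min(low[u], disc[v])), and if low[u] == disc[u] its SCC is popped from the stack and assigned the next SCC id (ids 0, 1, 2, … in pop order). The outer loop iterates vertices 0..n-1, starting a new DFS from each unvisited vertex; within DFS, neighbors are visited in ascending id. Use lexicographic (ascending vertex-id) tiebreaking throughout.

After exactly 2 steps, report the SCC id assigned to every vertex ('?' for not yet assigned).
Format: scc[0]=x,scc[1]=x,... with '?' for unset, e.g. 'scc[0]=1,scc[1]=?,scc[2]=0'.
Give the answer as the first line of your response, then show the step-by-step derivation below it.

scc[0]=?,scc[1]=?,scc[2]=?,scc[3]=0,scc[4]=1,scc[5]=?

step 1: low=(low[0]=0,low[1]=?,low[2]=?,low[3]=1,low[4]=?,low[5]=?); scc=(scc[0]=?,scc[1]=?,scc[2]=?,scc[3]=0,scc[4]=?,scc[5]=?)
step 2: low=(low[0]=0,low[1]=?,low[2]=?,low[3]=1,low[4]=2,low[5]=?); scc=(scc[0]=?,scc[1]=?,scc[2]=?,scc[3]=0,scc[4]=1,scc[5]=?)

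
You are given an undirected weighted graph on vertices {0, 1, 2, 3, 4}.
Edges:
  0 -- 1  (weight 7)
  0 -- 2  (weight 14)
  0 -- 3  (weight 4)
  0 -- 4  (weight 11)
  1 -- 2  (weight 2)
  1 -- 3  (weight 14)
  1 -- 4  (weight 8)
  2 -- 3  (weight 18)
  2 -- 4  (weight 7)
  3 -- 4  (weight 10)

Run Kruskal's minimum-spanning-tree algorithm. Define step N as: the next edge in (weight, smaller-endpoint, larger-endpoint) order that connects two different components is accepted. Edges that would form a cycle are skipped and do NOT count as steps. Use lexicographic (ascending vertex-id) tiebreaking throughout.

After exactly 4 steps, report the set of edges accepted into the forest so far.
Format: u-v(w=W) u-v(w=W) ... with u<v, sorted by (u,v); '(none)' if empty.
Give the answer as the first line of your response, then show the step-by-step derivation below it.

0-1(w=7) 0-3(w=4) 1-2(w=2) 2-4(w=7)

step 1: add edge 1-2 (w=2); MST = {1-2(w=2)}
step 2: add edge 0-3 (w=4); MST = {0-3(w=4) 1-2(w=2)}
step 3: add edge 0-1 (w=7); MST = {0-1(w=7) 0-3(w=4) 1-2(w=2)}
step 4: add edge 2-4 (w=7); MST = {0-1(w=7) 0-3(w=4) 1-2(w=2) 2-4(w=7)}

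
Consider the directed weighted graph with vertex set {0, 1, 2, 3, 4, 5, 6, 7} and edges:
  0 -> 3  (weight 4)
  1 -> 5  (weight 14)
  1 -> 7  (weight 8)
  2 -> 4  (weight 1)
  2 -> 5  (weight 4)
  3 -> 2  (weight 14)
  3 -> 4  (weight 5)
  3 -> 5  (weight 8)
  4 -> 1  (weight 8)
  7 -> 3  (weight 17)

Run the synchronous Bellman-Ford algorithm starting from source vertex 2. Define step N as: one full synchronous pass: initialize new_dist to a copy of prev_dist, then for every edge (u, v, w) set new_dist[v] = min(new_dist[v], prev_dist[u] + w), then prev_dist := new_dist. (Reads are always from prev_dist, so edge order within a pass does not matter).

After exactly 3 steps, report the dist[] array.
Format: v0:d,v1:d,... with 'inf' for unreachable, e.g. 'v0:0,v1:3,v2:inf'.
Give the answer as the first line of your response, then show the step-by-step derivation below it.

v0:inf,v1:9,v2:0,v3:inf,v4:1,v5:4,v6:inf,v7:17

step 1: dist = v0:inf,v1:inf,v2:0,v3:inf,v4:1,v5:4,v6:inf,v7:inf
step 2: dist = v0:inf,v1:9,v2:0,v3:inf,v4:1,v5:4,v6:inf,v7:inf
step 3: dist = v0:inf,v1:9,v2:0,v3:inf,v4:1,v5:4,v6:inf,v7:17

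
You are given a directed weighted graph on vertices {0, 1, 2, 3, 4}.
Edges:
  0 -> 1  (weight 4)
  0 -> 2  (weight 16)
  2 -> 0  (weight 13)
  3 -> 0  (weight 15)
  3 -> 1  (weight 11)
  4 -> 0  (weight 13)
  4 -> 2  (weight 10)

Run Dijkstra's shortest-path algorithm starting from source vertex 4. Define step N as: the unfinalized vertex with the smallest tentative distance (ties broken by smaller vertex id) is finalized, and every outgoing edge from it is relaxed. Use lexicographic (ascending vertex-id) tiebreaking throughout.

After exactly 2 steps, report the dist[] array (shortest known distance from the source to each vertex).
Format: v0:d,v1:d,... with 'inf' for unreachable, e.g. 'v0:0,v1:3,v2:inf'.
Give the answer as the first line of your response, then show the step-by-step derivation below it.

v0:13,v1:inf,v2:10,v3:inf,v4:0

step 1: dist = v0:13,v1:inf,v2:10,v3:inf,v4:0
step 2: dist = v0:13,v1:inf,v2:10,v3:inf,v4:0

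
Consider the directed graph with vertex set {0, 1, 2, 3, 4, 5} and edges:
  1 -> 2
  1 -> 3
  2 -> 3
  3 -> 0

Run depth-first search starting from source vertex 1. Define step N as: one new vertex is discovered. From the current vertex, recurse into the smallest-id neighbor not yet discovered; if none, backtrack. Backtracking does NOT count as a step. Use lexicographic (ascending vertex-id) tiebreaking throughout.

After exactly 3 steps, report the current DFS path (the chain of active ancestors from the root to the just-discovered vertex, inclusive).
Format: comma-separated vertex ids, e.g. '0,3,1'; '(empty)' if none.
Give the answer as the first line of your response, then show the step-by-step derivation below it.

1,2,3

step 1: discover 1; path=1; order=1
step 2: discover 2; path=1>2; order=1,2
step 3: discover 3; path=1>2>3; order=1,2,3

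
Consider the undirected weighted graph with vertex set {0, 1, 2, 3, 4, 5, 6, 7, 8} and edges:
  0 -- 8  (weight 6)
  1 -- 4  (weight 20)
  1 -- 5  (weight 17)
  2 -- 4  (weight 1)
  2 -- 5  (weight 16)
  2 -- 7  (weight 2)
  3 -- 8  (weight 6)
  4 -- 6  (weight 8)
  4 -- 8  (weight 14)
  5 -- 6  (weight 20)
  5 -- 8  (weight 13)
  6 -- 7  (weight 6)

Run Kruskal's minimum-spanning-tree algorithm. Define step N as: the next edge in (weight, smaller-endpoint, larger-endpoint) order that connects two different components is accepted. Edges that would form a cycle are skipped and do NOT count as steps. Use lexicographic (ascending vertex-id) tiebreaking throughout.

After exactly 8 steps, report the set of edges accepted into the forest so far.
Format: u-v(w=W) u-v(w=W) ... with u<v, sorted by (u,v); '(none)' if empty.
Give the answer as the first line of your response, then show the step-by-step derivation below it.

0-8(w=6) 1-5(w=17) 2-4(w=1) 2-7(w=2) 3-8(w=6) 4-8(w=14) 5-8(w=13) 6-7(w=6)

step 1: add edge 2-4 (w=1); MST = {2-4(w=1)}
step 2: add edge 2-7 (w=2); MST = {2-4(w=1) 2-7(w=2)}
step 3: add edge 0-8 (w=6); MST = {0-8(w=6) 2-4(w=1) 2-7(w=2)}
step 4: add edge 3-8 (w=6); MST = {0-8(w=6) 2-4(w=1) 2-7(w=2) 3-8(w=6)}
step 5: add edge 6-7 (w=6); MST = {0-8(w=6) 2-4(w=1) 2-7(w=2) 3-8(w=6) 6-7(w=6)}
step 6: add edge 5-8 (w=13); MST = {0-8(w=6) 2-4(w=1) 2-7(w=2) 3-8(w=6) 5-8(w=13) 6-7(w=6)}
step 7: add edge 4-8 (w=14); MST = {0-8(w=6) 2-4(w=1) 2-7(w=2) 3-8(w=6) 4-8(w=14) 5-8(w=13) 6-7(w=6)}
step 8: add edge 1-5 (w=17); MST = {0-8(w=6) 1-5(w=17) 2-4(w=1) 2-7(w=2) 3-8(w=6) 4-8(w=14) 5-8(w=13) 6-7(w=6)}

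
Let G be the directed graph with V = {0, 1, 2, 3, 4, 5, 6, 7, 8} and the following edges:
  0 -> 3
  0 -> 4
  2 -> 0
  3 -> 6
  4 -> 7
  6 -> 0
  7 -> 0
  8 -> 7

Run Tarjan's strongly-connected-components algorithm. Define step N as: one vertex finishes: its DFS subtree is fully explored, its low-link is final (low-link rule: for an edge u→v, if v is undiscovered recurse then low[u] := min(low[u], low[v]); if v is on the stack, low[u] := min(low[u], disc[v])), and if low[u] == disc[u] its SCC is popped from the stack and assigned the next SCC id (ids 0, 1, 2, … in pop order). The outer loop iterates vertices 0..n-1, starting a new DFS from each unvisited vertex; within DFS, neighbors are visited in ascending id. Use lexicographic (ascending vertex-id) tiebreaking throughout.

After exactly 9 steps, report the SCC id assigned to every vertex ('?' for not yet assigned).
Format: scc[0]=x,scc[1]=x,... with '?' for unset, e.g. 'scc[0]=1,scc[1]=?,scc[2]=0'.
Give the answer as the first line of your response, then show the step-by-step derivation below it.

scc[0]=0,scc[1]=1,scc[2]=2,scc[3]=0,scc[4]=0,scc[5]=3,scc[6]=0,scc[7]=0,scc[8]=4

step 1: low=(low[0]=0,low[1]=?,low[2]=?,low[3]=1,low[4]=?,low[5]=?,low[6]=0,low[7]=?,low[8]=?); scc=(scc[0]=?,scc[1]=?,scc[2]=?,scc[3]=?,scc[4]=?,scc[5]=?,scc[6]=?,scc[7]=?,scc[8]=?)
step 2: low=(low[0]=0,low[1]=?,low[2]=?,low[3]=0,low[4]=?,low[5]=?,low[6]=0,low[7]=?,low[8]=?); scc=(scc[0]=?,scc[1]=?,scc[2]=?,scc[3]=?,scc[4]=?,scc[5]=?,scc[6]=?,scc[7]=?,scc[8]=?)
step 3: low=(low[0]=0,low[1]=?,low[2]=?,low[3]=0,low[4]=3,low[5]=?,low[6]=0,low[7]=0,low[8]=?); scc=(scc[0]=?,scc[1]=?,scc[2]=?,scc[3]=?,scc[4]=?,scc[5]=?,scc[6]=?,scc[7]=?,scc[8]=?)
step 4: low=(low[0]=0,low[1]=?,low[2]=?,low[3]=0,low[4]=0,low[5]=?,low[6]=0,low[7]=0,low[8]=?); scc=(scc[0]=?,scc[1]=?,scc[2]=?,scc[3]=?,scc[4]=?,scc[5]=?,scc[6]=?,scc[7]=?,scc[8]=?)
step 5: low=(low[0]=0,low[1]=?,low[2]=?,low[3]=0,low[4]=0,low[5]=?,low[6]=0,low[7]=0,low[8]=?); scc=(scc[0]=0,scc[1]=?,scc[2]=?,scc[3]=0,scc[4]=0,scc[5]=?,scc[6]=0,scc[7]=0,scc[8]=?)
step 6: low=(low[0]=0,low[1]=5,low[2]=?,low[3]=0,low[4]=0,low[5]=?,low[6]=0,low[7]=0,low[8]=?); scc=(scc[0]=0,scc[1]=1,scc[2]=?,scc[3]=0,scc[4]=0,scc[5]=?,scc[6]=0,scc[7]=0,scc[8]=?)
step 7: low=(low[0]=0,low[1]=5,low[2]=6,low[3]=0,low[4]=0,low[5]=?,low[6]=0,low[7]=0,low[8]=?); scc=(scc[0]=0,scc[1]=1,scc[2]=2,scc[3]=0,scc[4]=0,scc[5]=?,scc[6]=0,scc[7]=0,scc[8]=?)
step 8: low=(low[0]=0,low[1]=5,low[2]=6,low[3]=0,low[4]=0,low[5]=7,low[6]=0,low[7]=0,low[8]=?); scc=(scc[0]=0,scc[1]=1,scc[2]=2,scc[3]=0,scc[4]=0,scc[5]=3,scc[6]=0,scc[7]=0,scc[8]=?)
step 9: low=(low[0]=0,low[1]=5,low[2]=6,low[3]=0,low[4]=0,low[5]=7,low[6]=0,low[7]=0,low[8]=8); scc=(scc[0]=0,scc[1]=1,scc[2]=2,scc[3]=0,scc[4]=0,scc[5]=3,scc[6]=0,scc[7]=0,scc[8]=4)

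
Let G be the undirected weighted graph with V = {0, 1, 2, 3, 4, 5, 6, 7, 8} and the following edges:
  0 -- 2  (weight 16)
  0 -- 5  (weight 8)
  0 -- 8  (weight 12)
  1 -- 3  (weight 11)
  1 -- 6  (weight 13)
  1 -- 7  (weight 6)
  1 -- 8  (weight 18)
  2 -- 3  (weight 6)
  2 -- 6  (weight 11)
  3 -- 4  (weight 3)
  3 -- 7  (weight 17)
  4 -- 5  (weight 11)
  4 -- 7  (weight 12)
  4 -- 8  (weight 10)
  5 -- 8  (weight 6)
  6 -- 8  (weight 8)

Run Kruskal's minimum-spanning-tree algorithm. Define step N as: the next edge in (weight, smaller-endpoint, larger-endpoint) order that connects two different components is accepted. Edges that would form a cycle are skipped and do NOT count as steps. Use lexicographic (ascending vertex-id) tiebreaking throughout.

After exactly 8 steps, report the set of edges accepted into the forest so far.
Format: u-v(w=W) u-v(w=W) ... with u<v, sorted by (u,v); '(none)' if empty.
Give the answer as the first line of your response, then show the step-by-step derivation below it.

0-5(w=8) 1-3(w=11) 1-7(w=6) 2-3(w=6) 3-4(w=3) 4-8(w=10) 5-8(w=6) 6-8(w=8)

step 1: add edge 3-4 (w=3); MST = {3-4(w=3)}
step 2: add edge 1-7 (w=6); MST = {1-7(w=6) 3-4(w=3)}
step 3: add edge 2-3 (w=6); MST = {1-7(w=6) 2-3(w=6) 3-4(w=3)}
step 4: add edge 5-8 (w=6); MST = {1-7(w=6) 2-3(w=6) 3-4(w=3) 5-8(w=6)}
step 5: add edge 0-5 (w=8); MST = {0-5(w=8) 1-7(w=6) 2-3(w=6) 3-4(w=3) 5-8(w=6)}
step 6: add edge 6-8 (w=8); MST = {0-5(w=8) 1-7(w=6) 2-3(w=6) 3-4(w=3) 5-8(w=6) 6-8(w=8)}
step 7: add edge 4-8 (w=10); MST = {0-5(w=8) 1-7(w=6) 2-3(w=6) 3-4(w=3) 4-8(w=10) 5-8(w=6) 6-8(w=8)}
step 8: add edge 1-3 (w=11); MST = {0-5(w=8) 1-3(w=11) 1-7(w=6) 2-3(w=6) 3-4(w=3) 4-8(w=10) 5-8(w=6) 6-8(w=8)}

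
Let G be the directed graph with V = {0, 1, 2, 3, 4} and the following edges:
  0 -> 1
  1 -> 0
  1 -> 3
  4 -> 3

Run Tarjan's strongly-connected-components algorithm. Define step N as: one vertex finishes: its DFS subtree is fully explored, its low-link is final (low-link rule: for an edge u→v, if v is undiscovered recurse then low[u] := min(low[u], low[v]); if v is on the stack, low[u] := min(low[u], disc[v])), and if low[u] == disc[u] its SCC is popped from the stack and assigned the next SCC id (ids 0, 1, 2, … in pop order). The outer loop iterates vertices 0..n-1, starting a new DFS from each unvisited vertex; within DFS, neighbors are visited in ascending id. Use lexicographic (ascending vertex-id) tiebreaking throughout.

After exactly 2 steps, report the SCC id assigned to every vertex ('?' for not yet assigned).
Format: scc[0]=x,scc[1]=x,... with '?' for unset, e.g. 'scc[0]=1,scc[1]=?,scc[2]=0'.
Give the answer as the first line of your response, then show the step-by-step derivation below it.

scc[0]=?,scc[1]=?,scc[2]=?,scc[3]=0,scc[4]=?

step 1: low=(low[0]=0,low[1]=0,low[2]=?,low[3]=2,low[4]=?); scc=(scc[0]=?,scc[1]=?,scc[2]=?,scc[3]=0,scc[4]=?)
step 2: low=(low[0]=0,low[1]=0,low[2]=?,low[3]=2,low[4]=?); scc=(scc[0]=?,scc[1]=?,scc[2]=?,scc[3]=0,scc[4]=?)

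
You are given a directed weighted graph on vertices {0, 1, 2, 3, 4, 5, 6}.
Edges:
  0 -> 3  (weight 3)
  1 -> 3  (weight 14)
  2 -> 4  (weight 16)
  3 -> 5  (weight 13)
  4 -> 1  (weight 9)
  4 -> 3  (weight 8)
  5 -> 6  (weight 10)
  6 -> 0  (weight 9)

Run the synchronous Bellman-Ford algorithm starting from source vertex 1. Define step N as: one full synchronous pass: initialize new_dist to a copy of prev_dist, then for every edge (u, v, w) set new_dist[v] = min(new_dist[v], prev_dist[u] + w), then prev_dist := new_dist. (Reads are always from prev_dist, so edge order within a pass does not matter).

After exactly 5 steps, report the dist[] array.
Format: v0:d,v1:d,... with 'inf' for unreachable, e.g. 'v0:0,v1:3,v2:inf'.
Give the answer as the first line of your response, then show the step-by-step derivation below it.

v0:46,v1:0,v2:inf,v3:14,v4:inf,v5:27,v6:37

step 1: dist = v0:inf,v1:0,v2:inf,v3:14,v4:inf,v5:inf,v6:inf
step 2: dist = v0:inf,v1:0,v2:inf,v3:14,v4:inf,v5:27,v6:inf
step 3: dist = v0:inf,v1:0,v2:inf,v3:14,v4:inf,v5:27,v6:37
step 4: dist = v0:46,v1:0,v2:inf,v3:14,v4:inf,v5:27,v6:37
step 5: dist = v0:46,v1:0,v2:inf,v3:14,v4:inf,v5:27,v6:37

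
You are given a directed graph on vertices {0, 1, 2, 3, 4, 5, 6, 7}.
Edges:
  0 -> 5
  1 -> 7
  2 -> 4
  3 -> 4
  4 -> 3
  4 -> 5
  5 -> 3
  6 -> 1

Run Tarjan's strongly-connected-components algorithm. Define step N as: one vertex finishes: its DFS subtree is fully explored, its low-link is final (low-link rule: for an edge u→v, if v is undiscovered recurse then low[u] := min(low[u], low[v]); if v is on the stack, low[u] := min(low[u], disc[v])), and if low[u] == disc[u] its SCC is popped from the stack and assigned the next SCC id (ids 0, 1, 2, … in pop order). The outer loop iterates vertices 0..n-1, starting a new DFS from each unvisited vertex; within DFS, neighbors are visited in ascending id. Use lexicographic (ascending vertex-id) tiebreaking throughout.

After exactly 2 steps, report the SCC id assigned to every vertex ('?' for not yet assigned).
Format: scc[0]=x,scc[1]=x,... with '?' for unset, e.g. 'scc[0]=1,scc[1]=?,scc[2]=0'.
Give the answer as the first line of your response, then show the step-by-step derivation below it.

scc[0]=?,scc[1]=?,scc[2]=?,scc[3]=?,scc[4]=?,scc[5]=?,scc[6]=?,scc[7]=?

step 1: low=(low[0]=0,low[1]=?,low[2]=?,low[3]=2,low[4]=1,low[5]=1,low[6]=?,low[7]=?); scc=(scc[0]=?,scc[1]=?,scc[2]=?,scc[3]=?,scc[4]=?,scc[5]=?,scc[6]=?,scc[7]=?)
step 2: low=(low[0]=0,low[1]=?,low[2]=?,low[3]=1,low[4]=1,low[5]=1,low[6]=?,low[7]=?); scc=(scc[0]=?,scc[1]=?,scc[2]=?,scc[3]=?,scc[4]=?,scc[5]=?,scc[6]=?,scc[7]=?)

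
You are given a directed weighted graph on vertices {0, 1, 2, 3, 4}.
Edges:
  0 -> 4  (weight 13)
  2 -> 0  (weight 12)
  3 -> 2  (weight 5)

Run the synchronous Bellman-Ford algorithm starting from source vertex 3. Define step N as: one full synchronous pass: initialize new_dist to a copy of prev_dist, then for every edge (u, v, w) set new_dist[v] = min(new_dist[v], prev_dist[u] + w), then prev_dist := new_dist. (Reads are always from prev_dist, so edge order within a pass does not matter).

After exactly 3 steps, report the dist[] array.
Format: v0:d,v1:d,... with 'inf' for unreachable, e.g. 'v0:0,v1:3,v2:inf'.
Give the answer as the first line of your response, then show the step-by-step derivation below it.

v0:17,v1:inf,v2:5,v3:0,v4:30

step 1: dist = v0:inf,v1:inf,v2:5,v3:0,v4:inf
step 2: dist = v0:17,v1:inf,v2:5,v3:0,v4:inf
step 3: dist = v0:17,v1:inf,v2:5,v3:0,v4:30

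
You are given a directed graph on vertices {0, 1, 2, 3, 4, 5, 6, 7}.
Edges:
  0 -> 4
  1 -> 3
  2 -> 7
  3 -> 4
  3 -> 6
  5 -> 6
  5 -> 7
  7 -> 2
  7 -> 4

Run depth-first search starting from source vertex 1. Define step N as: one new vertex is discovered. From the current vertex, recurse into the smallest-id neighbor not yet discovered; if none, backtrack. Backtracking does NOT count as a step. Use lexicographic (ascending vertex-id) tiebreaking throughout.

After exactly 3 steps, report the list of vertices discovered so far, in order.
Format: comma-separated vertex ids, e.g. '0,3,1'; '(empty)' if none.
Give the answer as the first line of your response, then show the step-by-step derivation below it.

1,3,4

step 1: discover 1; path=1; order=1
step 2: discover 3; path=1>3; order=1,3
step 3: discover 4; path=1>3>4; order=1,3,4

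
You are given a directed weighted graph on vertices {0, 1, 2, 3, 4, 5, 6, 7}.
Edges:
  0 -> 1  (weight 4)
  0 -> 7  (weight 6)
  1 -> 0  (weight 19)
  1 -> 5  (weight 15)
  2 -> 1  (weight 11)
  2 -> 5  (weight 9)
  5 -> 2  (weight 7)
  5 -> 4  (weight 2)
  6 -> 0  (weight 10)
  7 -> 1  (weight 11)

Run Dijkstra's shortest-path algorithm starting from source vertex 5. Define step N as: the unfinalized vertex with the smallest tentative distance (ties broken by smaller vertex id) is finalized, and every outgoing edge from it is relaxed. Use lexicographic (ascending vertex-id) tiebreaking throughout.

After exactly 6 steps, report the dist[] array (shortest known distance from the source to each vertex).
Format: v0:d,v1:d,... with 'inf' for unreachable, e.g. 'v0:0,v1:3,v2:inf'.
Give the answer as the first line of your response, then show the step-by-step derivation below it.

v0:37,v1:18,v2:7,v3:inf,v4:2,v5:0,v6:inf,v7:43

step 1: dist = v0:inf,v1:inf,v2:7,v3:inf,v4:2,v5:0,v6:inf,v7:inf
step 2: dist = v0:inf,v1:inf,v2:7,v3:inf,v4:2,v5:0,v6:inf,v7:inf
step 3: dist = v0:inf,v1:18,v2:7,v3:inf,v4:2,v5:0,v6:inf,v7:inf
step 4: dist = v0:37,v1:18,v2:7,v3:inf,v4:2,v5:0,v6:inf,v7:inf
step 5: dist = v0:37,v1:18,v2:7,v3:inf,v4:2,v5:0,v6:inf,v7:43
step 6: dist = v0:37,v1:18,v2:7,v3:inf,v4:2,v5:0,v6:inf,v7:43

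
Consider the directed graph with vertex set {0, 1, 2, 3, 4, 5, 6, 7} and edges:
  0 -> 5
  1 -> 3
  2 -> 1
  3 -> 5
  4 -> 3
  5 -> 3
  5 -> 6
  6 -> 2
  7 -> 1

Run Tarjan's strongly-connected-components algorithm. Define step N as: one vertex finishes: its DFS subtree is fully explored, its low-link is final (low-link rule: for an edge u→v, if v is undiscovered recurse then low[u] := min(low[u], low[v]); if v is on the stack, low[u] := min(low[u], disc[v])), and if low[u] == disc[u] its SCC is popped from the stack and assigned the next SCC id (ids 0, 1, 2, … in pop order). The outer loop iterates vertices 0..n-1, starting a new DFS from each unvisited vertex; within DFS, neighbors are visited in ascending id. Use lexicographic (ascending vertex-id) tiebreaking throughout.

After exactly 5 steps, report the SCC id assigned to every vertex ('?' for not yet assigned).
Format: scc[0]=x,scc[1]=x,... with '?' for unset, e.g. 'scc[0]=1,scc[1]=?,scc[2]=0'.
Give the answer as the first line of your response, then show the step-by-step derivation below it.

scc[0]=?,scc[1]=0,scc[2]=0,scc[3]=0,scc[4]=?,scc[5]=0,scc[6]=0,scc[7]=?

step 1: low=(low[0]=0,low[1]=?,low[2]=?,low[3]=1,low[4]=?,low[5]=1,low[6]=?,low[7]=?); scc=(scc[0]=?,scc[1]=?,scc[2]=?,scc[3]=?,scc[4]=?,scc[5]=?,scc[6]=?,scc[7]=?)
step 2: low=(low[0]=0,low[1]=2,low[2]=4,low[3]=1,low[4]=?,low[5]=1,low[6]=3,low[7]=?); scc=(scc[0]=?,scc[1]=?,scc[2]=?,scc[3]=?,scc[4]=?,scc[5]=?,scc[6]=?,scc[7]=?)
step 3: low=(low[0]=0,low[1]=2,low[2]=2,low[3]=1,low[4]=?,low[5]=1,low[6]=3,low[7]=?); scc=(scc[0]=?,scc[1]=?,scc[2]=?,scc[3]=?,scc[4]=?,scc[5]=?,scc[6]=?,scc[7]=?)
step 4: low=(low[0]=0,low[1]=2,low[2]=2,low[3]=1,low[4]=?,low[5]=1,low[6]=2,low[7]=?); scc=(scc[0]=?,scc[1]=?,scc[2]=?,scc[3]=?,scc[4]=?,scc[5]=?,scc[6]=?,scc[7]=?)
step 5: low=(low[0]=0,low[1]=2,low[2]=2,low[3]=1,low[4]=?,low[5]=1,low[6]=2,low[7]=?); scc=(scc[0]=?,scc[1]=0,scc[2]=0,scc[3]=0,scc[4]=?,scc[5]=0,scc[6]=0,scc[7]=?)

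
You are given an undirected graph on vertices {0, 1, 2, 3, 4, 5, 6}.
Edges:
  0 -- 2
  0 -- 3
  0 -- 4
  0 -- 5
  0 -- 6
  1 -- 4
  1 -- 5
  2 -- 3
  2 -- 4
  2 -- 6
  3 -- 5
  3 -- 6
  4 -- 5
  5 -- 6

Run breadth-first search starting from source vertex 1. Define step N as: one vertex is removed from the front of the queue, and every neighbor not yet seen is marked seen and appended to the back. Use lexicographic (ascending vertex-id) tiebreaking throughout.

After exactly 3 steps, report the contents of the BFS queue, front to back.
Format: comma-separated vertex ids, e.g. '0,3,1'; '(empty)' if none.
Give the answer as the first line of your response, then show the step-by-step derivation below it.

0,2,3,6

step 1: dequeue 1; queue=[4,5]; order=1
step 2: dequeue 4; queue=[5,0,2]; order=1,4
step 3: dequeue 5; queue=[0,2,3,6]; order=1,4,5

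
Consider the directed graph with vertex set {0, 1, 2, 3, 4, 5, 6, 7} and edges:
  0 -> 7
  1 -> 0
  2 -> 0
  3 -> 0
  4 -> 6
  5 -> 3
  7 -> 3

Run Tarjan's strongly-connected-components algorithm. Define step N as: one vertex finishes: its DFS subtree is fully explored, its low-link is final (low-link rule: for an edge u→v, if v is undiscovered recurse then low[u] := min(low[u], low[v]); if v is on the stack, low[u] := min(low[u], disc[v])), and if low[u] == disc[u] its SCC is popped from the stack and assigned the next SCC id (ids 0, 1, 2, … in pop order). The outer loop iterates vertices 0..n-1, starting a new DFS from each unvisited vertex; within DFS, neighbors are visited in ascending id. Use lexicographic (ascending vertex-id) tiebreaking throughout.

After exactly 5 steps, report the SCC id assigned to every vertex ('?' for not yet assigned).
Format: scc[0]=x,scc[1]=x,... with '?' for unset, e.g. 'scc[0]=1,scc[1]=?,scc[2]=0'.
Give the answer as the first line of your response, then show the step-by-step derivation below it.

scc[0]=0,scc[1]=1,scc[2]=2,scc[3]=0,scc[4]=?,scc[5]=?,scc[6]=?,scc[7]=0

step 1: low=(low[0]=0,low[1]=?,low[2]=?,low[3]=0,low[4]=?,low[5]=?,low[6]=?,low[7]=1); scc=(scc[0]=?,scc[1]=?,scc[2]=?,scc[3]=?,scc[4]=?,scc[5]=?,scc[6]=?,scc[7]=?)
step 2: low=(low[0]=0,low[1]=?,low[2]=?,low[3]=0,low[4]=?,low[5]=?,low[6]=?,low[7]=0); scc=(scc[0]=?,scc[1]=?,scc[2]=?,scc[3]=?,scc[4]=?,scc[5]=?,scc[6]=?,scc[7]=?)
step 3: low=(low[0]=0,low[1]=?,low[2]=?,low[3]=0,low[4]=?,low[5]=?,low[6]=?,low[7]=0); scc=(scc[0]=0,scc[1]=?,scc[2]=?,scc[3]=0,scc[4]=?,scc[5]=?,scc[6]=?,scc[7]=0)
step 4: low=(low[0]=0,low[1]=3,low[2]=?,low[3]=0,low[4]=?,low[5]=?,low[6]=?,low[7]=0); scc=(scc[0]=0,scc[1]=1,scc[2]=?,scc[3]=0,scc[4]=?,scc[5]=?,scc[6]=?,scc[7]=0)
step 5: low=(low[0]=0,low[1]=3,low[2]=4,low[3]=0,low[4]=?,low[5]=?,low[6]=?,low[7]=0); scc=(scc[0]=0,scc[1]=1,scc[2]=2,scc[3]=0,scc[4]=?,scc[5]=?,scc[6]=?,scc[7]=0)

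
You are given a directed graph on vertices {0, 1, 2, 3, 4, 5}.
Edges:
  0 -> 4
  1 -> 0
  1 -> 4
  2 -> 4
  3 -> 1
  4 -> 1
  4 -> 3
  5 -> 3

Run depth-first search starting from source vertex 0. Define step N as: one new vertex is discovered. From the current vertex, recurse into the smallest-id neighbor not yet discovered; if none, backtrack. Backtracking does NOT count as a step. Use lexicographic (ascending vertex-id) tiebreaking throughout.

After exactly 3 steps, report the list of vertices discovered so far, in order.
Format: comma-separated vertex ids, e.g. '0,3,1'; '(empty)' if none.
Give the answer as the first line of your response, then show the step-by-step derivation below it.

0,4,1

step 1: discover 0; path=0; order=0
step 2: discover 4; path=0>4; order=0,4
step 3: discover 1; path=0>4>1; order=0,4,1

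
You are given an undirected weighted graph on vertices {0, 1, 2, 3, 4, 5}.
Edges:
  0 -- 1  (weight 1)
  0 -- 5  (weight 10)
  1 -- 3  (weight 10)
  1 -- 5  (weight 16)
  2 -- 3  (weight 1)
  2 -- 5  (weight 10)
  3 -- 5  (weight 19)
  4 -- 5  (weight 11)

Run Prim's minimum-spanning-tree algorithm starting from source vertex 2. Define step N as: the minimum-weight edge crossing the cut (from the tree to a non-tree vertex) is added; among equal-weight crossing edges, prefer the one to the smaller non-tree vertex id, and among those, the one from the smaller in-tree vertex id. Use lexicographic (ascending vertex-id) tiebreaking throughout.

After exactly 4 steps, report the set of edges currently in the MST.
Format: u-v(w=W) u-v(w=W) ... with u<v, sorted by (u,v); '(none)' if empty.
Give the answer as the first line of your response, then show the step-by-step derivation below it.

0-1(w=1) 0-5(w=10) 1-3(w=10) 2-3(w=1)

step 1: add edge 2-3 (w=1); MST = {2-3(w=1)}
step 2: add edge 1-3 (w=10); MST = {1-3(w=10) 2-3(w=1)}
step 3: add edge 0-1 (w=1); MST = {0-1(w=1) 1-3(w=10) 2-3(w=1)}
step 4: add edge 0-5 (w=10); MST = {0-1(w=1) 0-5(w=10) 1-3(w=10) 2-3(w=1)}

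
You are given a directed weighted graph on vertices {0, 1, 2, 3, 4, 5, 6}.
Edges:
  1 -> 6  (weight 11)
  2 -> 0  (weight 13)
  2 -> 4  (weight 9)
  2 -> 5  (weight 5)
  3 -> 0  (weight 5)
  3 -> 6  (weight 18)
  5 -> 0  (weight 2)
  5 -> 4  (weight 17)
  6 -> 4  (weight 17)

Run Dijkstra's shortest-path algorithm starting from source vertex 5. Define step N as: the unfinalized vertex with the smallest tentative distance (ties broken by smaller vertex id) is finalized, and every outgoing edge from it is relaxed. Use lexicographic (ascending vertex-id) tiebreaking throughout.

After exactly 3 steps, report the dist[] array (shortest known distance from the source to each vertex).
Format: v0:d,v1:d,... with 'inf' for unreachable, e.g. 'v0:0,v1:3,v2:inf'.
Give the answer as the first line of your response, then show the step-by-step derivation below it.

v0:2,v1:inf,v2:inf,v3:inf,v4:17,v5:0,v6:inf

step 1: dist = v0:2,v1:inf,v2:inf,v3:inf,v4:17,v5:0,v6:inf
step 2: dist = v0:2,v1:inf,v2:inf,v3:inf,v4:17,v5:0,v6:inf
step 3: dist = v0:2,v1:inf,v2:inf,v3:inf,v4:17,v5:0,v6:inf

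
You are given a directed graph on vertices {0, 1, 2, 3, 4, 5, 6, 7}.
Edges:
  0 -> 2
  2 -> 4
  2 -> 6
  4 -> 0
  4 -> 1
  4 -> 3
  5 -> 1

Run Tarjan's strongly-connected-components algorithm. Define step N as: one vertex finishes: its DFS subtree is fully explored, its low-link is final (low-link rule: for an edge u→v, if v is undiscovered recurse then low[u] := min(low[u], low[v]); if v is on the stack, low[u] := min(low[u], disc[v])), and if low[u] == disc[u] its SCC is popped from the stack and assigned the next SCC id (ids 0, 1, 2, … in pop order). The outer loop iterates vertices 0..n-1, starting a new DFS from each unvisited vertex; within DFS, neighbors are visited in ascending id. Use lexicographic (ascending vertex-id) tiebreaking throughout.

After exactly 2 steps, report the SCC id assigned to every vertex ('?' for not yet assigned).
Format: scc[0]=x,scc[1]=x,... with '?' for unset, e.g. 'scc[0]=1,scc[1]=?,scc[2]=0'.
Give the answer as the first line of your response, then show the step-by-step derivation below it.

scc[0]=?,scc[1]=0,scc[2]=?,scc[3]=1,scc[4]=?,scc[5]=?,scc[6]=?,scc[7]=?

step 1: low=(low[0]=0,low[1]=3,low[2]=1,low[3]=?,low[4]=0,low[5]=?,low[6]=?,low[7]=?); scc=(scc[0]=?,scc[1]=0,scc[2]=?,scc[3]=?,scc[4]=?,scc[5]=?,scc[6]=?,scc[7]=?)
step 2: low=(low[0]=0,low[1]=3,low[2]=1,low[3]=4,low[4]=0,low[5]=?,low[6]=?,low[7]=?); scc=(scc[0]=?,scc[1]=0,scc[2]=?,scc[3]=1,scc[4]=?,scc[5]=?,scc[6]=?,scc[7]=?)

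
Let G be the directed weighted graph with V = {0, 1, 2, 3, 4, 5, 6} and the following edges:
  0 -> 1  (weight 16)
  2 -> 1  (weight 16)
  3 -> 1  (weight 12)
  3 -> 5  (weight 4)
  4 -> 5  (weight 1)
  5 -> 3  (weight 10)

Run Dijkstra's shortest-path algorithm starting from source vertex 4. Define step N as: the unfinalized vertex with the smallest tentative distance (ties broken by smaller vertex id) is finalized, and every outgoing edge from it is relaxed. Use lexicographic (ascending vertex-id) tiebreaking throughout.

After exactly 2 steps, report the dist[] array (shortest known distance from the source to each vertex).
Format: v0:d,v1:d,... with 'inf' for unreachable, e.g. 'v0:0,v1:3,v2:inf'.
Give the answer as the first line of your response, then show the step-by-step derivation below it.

v0:inf,v1:inf,v2:inf,v3:11,v4:0,v5:1,v6:inf

step 1: dist = v0:inf,v1:inf,v2:inf,v3:inf,v4:0,v5:1,v6:inf
step 2: dist = v0:inf,v1:inf,v2:inf,v3:11,v4:0,v5:1,v6:inf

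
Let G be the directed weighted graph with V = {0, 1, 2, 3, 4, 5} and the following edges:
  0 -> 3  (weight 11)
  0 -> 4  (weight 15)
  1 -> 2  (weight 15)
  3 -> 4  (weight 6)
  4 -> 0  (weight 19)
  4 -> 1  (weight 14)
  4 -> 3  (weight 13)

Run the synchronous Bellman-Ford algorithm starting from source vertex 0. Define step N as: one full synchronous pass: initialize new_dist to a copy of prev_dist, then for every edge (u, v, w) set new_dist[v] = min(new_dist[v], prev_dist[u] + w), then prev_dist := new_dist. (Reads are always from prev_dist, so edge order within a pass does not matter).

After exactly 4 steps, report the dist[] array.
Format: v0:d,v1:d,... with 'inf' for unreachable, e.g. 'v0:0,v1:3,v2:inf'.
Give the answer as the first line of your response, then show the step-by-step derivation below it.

v0:0,v1:29,v2:44,v3:11,v4:15,v5:inf

step 1: dist = v0:0,v1:inf,v2:inf,v3:11,v4:15,v5:inf
step 2: dist = v0:0,v1:29,v2:inf,v3:11,v4:15,v5:inf
step 3: dist = v0:0,v1:29,v2:44,v3:11,v4:15,v5:inf
step 4: dist = v0:0,v1:29,v2:44,v3:11,v4:15,v5:inf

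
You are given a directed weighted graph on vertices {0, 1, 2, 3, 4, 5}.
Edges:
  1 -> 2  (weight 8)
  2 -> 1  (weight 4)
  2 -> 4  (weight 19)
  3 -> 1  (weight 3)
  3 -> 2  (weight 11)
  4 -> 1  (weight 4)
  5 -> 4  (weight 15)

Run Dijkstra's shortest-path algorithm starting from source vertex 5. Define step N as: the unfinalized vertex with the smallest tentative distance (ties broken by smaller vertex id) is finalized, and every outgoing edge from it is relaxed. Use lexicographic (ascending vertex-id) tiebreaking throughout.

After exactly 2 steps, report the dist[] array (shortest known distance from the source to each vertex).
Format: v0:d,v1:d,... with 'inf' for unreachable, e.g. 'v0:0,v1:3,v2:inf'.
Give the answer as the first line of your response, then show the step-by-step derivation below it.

v0:inf,v1:19,v2:inf,v3:inf,v4:15,v5:0

step 1: dist = v0:inf,v1:inf,v2:inf,v3:inf,v4:15,v5:0
step 2: dist = v0:inf,v1:19,v2:inf,v3:inf,v4:15,v5:0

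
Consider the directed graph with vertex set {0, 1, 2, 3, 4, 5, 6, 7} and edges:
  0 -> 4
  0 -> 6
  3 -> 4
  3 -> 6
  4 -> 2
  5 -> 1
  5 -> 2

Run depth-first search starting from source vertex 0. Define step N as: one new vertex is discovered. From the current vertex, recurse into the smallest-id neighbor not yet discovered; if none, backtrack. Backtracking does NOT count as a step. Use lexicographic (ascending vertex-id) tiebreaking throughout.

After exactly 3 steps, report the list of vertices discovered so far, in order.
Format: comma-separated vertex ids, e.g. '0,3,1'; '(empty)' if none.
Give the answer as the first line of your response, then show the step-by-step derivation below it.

0,4,2

step 1: discover 0; path=0; order=0
step 2: discover 4; path=0>4; order=0,4
step 3: discover 2; path=0>4>2; order=0,4,2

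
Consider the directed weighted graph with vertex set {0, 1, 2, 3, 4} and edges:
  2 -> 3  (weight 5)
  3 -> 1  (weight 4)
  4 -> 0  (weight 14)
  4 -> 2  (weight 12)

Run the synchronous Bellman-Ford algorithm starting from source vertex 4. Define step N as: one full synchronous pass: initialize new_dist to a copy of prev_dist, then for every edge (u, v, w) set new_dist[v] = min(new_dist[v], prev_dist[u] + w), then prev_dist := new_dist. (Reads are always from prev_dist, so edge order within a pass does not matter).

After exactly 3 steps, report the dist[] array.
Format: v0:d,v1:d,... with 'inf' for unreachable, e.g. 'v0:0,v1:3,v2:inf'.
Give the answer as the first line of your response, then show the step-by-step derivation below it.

v0:14,v1:21,v2:12,v3:17,v4:0

step 1: dist = v0:14,v1:inf,v2:12,v3:inf,v4:0
step 2: dist = v0:14,v1:inf,v2:12,v3:17,v4:0
step 3: dist = v0:14,v1:21,v2:12,v3:17,v4:0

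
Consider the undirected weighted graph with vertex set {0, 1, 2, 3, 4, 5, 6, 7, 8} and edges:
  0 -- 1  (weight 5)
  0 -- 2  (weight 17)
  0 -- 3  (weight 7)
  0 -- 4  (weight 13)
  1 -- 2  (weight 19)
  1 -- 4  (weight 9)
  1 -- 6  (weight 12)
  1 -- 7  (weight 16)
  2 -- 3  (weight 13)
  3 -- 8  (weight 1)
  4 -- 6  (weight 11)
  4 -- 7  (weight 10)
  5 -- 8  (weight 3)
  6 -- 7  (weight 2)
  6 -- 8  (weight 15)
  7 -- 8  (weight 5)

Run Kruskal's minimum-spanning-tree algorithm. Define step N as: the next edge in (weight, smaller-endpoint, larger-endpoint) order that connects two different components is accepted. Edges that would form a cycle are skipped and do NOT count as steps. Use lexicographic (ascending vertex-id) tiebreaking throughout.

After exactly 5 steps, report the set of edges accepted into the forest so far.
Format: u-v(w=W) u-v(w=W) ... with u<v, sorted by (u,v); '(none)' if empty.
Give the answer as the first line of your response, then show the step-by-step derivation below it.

0-1(w=5) 3-8(w=1) 5-8(w=3) 6-7(w=2) 7-8(w=5)

step 1: add edge 3-8 (w=1); MST = {3-8(w=1)}
step 2: add edge 6-7 (w=2); MST = {3-8(w=1) 6-7(w=2)}
step 3: add edge 5-8 (w=3); MST = {3-8(w=1) 5-8(w=3) 6-7(w=2)}
step 4: add edge 0-1 (w=5); MST = {0-1(w=5) 3-8(w=1) 5-8(w=3) 6-7(w=2)}
step 5: add edge 7-8 (w=5); MST = {0-1(w=5) 3-8(w=1) 5-8(w=3) 6-7(w=2) 7-8(w=5)}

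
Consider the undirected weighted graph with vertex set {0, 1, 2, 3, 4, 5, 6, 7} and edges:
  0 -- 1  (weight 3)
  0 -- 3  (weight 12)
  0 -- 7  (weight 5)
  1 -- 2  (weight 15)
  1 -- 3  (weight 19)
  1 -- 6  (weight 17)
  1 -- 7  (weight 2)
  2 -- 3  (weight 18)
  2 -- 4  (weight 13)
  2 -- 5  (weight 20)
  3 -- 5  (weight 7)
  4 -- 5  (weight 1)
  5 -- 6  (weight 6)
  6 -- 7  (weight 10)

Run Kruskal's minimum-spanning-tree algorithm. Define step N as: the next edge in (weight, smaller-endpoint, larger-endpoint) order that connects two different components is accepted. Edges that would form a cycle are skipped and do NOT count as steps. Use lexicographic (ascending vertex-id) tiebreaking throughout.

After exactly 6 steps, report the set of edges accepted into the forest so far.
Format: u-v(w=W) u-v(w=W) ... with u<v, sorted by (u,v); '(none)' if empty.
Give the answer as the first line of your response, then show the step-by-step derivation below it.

0-1(w=3) 1-7(w=2) 3-5(w=7) 4-5(w=1) 5-6(w=6) 6-7(w=10)

step 1: add edge 4-5 (w=1); MST = {4-5(w=1)}
step 2: add edge 1-7 (w=2); MST = {1-7(w=2) 4-5(w=1)}
step 3: add edge 0-1 (w=3); MST = {0-1(w=3) 1-7(w=2) 4-5(w=1)}
step 4: add edge 5-6 (w=6); MST = {0-1(w=3) 1-7(w=2) 4-5(w=1) 5-6(w=6)}
step 5: add edge 3-5 (w=7); MST = {0-1(w=3) 1-7(w=2) 3-5(w=7) 4-5(w=1) 5-6(w=6)}
step 6: add edge 6-7 (w=10); MST = {0-1(w=3) 1-7(w=2) 3-5(w=7) 4-5(w=1) 5-6(w=6) 6-7(w=10)}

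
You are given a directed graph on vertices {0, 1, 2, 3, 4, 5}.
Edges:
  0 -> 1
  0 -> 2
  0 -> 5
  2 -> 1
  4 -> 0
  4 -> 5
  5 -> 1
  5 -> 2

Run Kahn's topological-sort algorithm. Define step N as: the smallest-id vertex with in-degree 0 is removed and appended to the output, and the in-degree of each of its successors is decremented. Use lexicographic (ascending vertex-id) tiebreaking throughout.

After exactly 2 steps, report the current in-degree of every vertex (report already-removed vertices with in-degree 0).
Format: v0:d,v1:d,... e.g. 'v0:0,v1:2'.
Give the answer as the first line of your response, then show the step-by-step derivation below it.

v0:0,v1:3,v2:2,v3:0,v4:0,v5:1

step 1: output 3; order=[3]; indeg=(1,3,2,0,0,2)
step 2: output 4; order=[3,4]; indeg=(0,3,2,0,0,1)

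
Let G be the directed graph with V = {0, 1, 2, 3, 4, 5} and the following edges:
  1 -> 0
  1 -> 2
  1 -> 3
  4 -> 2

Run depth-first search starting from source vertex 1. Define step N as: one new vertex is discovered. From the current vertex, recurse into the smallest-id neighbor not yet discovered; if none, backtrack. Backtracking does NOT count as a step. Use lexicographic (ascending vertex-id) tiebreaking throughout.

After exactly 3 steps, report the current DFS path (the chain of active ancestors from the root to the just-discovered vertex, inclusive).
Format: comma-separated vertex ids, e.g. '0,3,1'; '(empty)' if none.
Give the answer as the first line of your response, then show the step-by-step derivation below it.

1,2

step 1: discover 1; path=1; order=1
step 2: discover 0; path=1>0; order=1,0
step 3: discover 2; path=1>2; order=1,0,2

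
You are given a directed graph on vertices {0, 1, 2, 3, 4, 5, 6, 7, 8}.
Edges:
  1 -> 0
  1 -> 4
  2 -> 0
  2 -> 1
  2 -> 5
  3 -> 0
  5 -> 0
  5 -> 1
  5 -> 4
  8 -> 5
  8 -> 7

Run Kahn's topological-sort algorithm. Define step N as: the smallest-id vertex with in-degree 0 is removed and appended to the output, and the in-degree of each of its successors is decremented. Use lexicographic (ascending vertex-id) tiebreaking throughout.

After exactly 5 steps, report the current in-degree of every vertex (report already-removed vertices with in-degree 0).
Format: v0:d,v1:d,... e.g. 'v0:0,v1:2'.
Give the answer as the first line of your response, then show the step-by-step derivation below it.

v0:1,v1:0,v2:0,v3:0,v4:1,v5:0,v6:0,v7:0,v8:0

step 1: output 2; order=[2]; indeg=(3,1,0,0,2,1,0,1,0)
step 2: output 3; order=[2,3]; indeg=(2,1,0,0,2,1,0,1,0)
step 3: output 6; order=[2,3,6]; indeg=(2,1,0,0,2,1,0,1,0)
step 4: output 8; order=[2,3,6,8]; indeg=(2,1,0,0,2,0,0,0,0)
step 5: output 5; order=[2,3,6,8,5]; indeg=(1,0,0,0,1,0,0,0,0)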